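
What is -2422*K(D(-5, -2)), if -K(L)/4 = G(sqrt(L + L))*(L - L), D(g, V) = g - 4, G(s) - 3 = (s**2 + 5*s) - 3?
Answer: 0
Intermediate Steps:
G(s) = s**2 + 5*s (G(s) = 3 + ((s**2 + 5*s) - 3) = 3 + (-3 + s**2 + 5*s) = s**2 + 5*s)
D(g, V) = -4 + g
K(L) = 0 (K(L) = -4*sqrt(L + L)*(5 + sqrt(L + L))*(L - L) = -4*sqrt(2*L)*(5 + sqrt(2*L))*0 = -4*(sqrt(2)*sqrt(L))*(5 + sqrt(2)*sqrt(L))*0 = -4*sqrt(2)*sqrt(L)*(5 + sqrt(2)*sqrt(L))*0 = -4*0 = 0)
-2422*K(D(-5, -2)) = -2422*0 = 0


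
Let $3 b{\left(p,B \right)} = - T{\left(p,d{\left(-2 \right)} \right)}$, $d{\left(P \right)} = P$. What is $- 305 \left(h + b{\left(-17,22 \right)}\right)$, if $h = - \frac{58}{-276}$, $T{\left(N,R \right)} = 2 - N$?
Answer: $\frac{257725}{138} \approx 1867.6$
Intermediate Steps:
$b{\left(p,B \right)} = - \frac{2}{3} + \frac{p}{3}$ ($b{\left(p,B \right)} = \frac{\left(-1\right) \left(2 - p\right)}{3} = \frac{-2 + p}{3} = - \frac{2}{3} + \frac{p}{3}$)
$h = \frac{29}{138}$ ($h = \left(-58\right) \left(- \frac{1}{276}\right) = \frac{29}{138} \approx 0.21014$)
$- 305 \left(h + b{\left(-17,22 \right)}\right) = - 305 \left(\frac{29}{138} + \left(- \frac{2}{3} + \frac{1}{3} \left(-17\right)\right)\right) = - 305 \left(\frac{29}{138} - \frac{19}{3}\right) = \left(-305\right) \left(- \frac{845}{138}\right) = \frac{257725}{138}$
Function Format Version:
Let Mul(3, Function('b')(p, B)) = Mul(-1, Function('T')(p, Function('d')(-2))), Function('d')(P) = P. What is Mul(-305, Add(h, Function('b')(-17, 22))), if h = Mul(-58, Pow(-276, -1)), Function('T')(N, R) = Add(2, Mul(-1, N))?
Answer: Rational(257725, 138) ≈ 1867.6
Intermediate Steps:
Function('b')(p, B) = Add(Rational(-2, 3), Mul(Rational(1, 3), p)) (Function('b')(p, B) = Mul(Rational(1, 3), Mul(-1, Add(2, Mul(-1, p)))) = Mul(Rational(1, 3), Add(-2, p)) = Add(Rational(-2, 3), Mul(Rational(1, 3), p)))
h = Rational(29, 138) (h = Mul(-58, Rational(-1, 276)) = Rational(29, 138) ≈ 0.21014)
Mul(-305, Add(h, Function('b')(-17, 22))) = Mul(-305, Add(Rational(29, 138), Add(Rational(-2, 3), Mul(Rational(1, 3), -17)))) = Mul(-305, Add(Rational(29, 138), Add(Rational(-2, 3), Rational(-17, 3)))) = Mul(-305, Add(Rational(29, 138), Rational(-19, 3))) = Mul(-305, Rational(-845, 138)) = Rational(257725, 138)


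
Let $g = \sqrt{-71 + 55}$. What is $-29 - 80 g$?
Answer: $-29 - 320 i \approx -29.0 - 320.0 i$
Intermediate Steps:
$g = 4 i$ ($g = \sqrt{-16} = 4 i \approx 4.0 i$)
$-29 - 80 g = -29 - 80 \cdot 4 i = -29 - 320 i$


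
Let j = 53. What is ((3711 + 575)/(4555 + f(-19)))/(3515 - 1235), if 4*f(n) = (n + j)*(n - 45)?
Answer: 2143/4572540 ≈ 0.00046867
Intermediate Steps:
f(n) = (-45 + n)*(53 + n)/4 (f(n) = ((n + 53)*(n - 45))/4 = ((53 + n)*(-45 + n))/4 = ((-45 + n)*(53 + n))/4 = (-45 + n)*(53 + n)/4)
((3711 + 575)/(4555 + f(-19)))/(3515 - 1235) = ((3711 + 575)/(4555 + (-2385/4 + 2*(-19) + (¼)*(-19)²)))/(3515 - 1235) = (4286/(4555 + (-2385/4 - 38 + (¼)*361)))/2280 = (4286/(4555 + (-2385/4 - 38 + 361/4)))*(1/2280) = (4286/(4555 - 544))*(1/2280) = (4286/4011)*(1/2280) = 2143/4572540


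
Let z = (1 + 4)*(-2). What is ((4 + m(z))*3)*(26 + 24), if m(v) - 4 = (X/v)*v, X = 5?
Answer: 1950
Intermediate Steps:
z = -10 (z = 5*(-2) = -10)
m(v) = 9 (m(v) = 4 + (5/v)*v = 4 + 5 = 9)
((4 + m(z))*3)*(26 + 24) = ((4 + 9)*3)*(26 + 24) = (13*3)*50 = 39*50 = 1950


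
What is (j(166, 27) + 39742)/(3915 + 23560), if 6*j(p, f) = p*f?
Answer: 40489/27475 ≈ 1.4737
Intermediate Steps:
j(p, f) = f*p/6 (j(p, f) = (p*f)/6 = (f*p)/6 = f*p/6)
(j(166, 27) + 39742)/(3915 + 23560) = ((⅙)*27*166 + 39742)/(3915 + 23560) = (747 + 39742)/27475 = 40489*(1/27475) = 40489/27475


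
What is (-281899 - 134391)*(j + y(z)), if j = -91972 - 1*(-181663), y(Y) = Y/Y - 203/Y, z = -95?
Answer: -37338772226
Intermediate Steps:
y(Y) = 1 - 203/Y
j = 89691 (j = -91972 + 181663 = 89691)
(-281899 - 134391)*(j + y(z)) = (-281899 - 134391)*(89691 + (-203 - 95)/(-95)) = -416290*(89691 - 1/95*(-298)) = -416290*(89691 + 298/95) = -416290*8520943/95 = -37338772226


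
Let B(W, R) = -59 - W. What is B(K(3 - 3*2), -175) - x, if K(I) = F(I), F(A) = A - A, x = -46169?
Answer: 46110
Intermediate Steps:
F(A) = 0
K(I) = 0
B(K(3 - 3*2), -175) - x = (-59 - 1*0) - 1*(-46169) = (-59 + 0) + 46169 = -59 + 46169 = 46110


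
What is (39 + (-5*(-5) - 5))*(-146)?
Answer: -8614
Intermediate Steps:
(39 + (-5*(-5) - 5))*(-146) = (39 + (25 - 5))*(-146) = (39 + 20)*(-146) = 59*(-146) = -8614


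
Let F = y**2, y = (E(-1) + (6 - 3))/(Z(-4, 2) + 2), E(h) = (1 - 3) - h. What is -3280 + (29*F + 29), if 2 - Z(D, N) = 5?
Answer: -3135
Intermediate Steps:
Z(D, N) = -3 (Z(D, N) = 2 - 1*5 = 2 - 5 = -3)
E(h) = -2 - h
y = -2 (y = ((-2 - 1*(-1)) + (6 - 3))/(-3 + 2) = ((-2 + 1) + 3)/(-1) = (-1 + 3)*(-1) = 2*(-1) = -2)
F = 4 (F = (-2)**2 = 4)
-3280 + (29*F + 29) = -3280 + (29*4 + 29) = -3280 + (116 + 29) = -3280 + 145 = -3135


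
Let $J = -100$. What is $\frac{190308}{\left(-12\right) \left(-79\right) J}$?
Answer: $- \frac{15859}{7900} \approx -2.0075$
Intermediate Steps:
$\frac{190308}{\left(-12\right) \left(-79\right) J} = \frac{190308}{\left(-12\right) \left(-79\right) \left(-100\right)} = \frac{190308}{948 \left(-100\right)} = \frac{190308}{-94800} = 190308 \left(- \frac{1}{94800}\right) = - \frac{15859}{7900}$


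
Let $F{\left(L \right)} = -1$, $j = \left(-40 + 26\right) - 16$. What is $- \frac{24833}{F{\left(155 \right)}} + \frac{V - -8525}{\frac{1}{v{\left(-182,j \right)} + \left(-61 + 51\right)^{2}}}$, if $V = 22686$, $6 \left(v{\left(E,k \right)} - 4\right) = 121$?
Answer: $\frac{23401193}{6} \approx 3.9002 \cdot 10^{6}$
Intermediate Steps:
$j = -30$ ($j = -14 - 16 = -30$)
$v{\left(E,k \right)} = \frac{145}{6}$ ($v{\left(E,k \right)} = 4 + \frac{1}{6} \cdot 121 = 4 + \frac{121}{6} = \frac{145}{6}$)
$- \frac{24833}{F{\left(155 \right)}} + \frac{V - -8525}{\frac{1}{v{\left(-182,j \right)} + \left(-61 + 51\right)^{2}}} = - \frac{24833}{-1} + \frac{22686 - -8525}{\frac{1}{\frac{145}{6} + \left(-61 + 51\right)^{2}}} = \left(-24833\right) \left(-1\right) + \frac{22686 + 8525}{\frac{1}{\frac{145}{6} + \left(-10\right)^{2}}} = 24833 + \frac{31211}{\frac{1}{\frac{145}{6} + 100}} = 24833 + \frac{31211}{\frac{1}{\frac{745}{6}}} = 24833 + \frac{31211}{\frac{6}{745}} = 24833 + 31211 \cdot \frac{745}{6} = 24833 + \frac{23252195}{6} = \frac{23401193}{6}$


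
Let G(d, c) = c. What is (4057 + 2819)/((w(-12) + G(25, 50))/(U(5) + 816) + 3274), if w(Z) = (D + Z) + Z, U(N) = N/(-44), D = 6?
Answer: 123420762/58767367 ≈ 2.1002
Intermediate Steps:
U(N) = -N/44 (U(N) = N*(-1/44) = -N/44)
w(Z) = 6 + 2*Z (w(Z) = (6 + Z) + Z = 6 + 2*Z)
(4057 + 2819)/((w(-12) + G(25, 50))/(U(5) + 816) + 3274) = (4057 + 2819)/(((6 + 2*(-12)) + 50)/(-1/44*5 + 816) + 3274) = 6876/(((6 - 24) + 50)/(-5/44 + 816) + 3274) = 6876/((-18 + 50)/(35899/44) + 3274) = 6876/(32*(44/35899) + 3274) = 6876/(1408/35899 + 3274) = 6876/(117534734/35899) = 6876*(35899/117534734) = 123420762/58767367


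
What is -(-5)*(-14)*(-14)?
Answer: 980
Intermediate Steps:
-(-5)*(-14)*(-14) = -1*70*(-14) = -70*(-14) = 980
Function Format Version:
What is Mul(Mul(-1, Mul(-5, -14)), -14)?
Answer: 980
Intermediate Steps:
Mul(Mul(-1, Mul(-5, -14)), -14) = Mul(Mul(-1, 70), -14) = Mul(-70, -14) = 980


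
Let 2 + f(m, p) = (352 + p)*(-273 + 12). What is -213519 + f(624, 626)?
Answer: -468779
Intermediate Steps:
f(m, p) = -91874 - 261*p (f(m, p) = -2 + (352 + p)*(-273 + 12) = -2 + (352 + p)*(-261) = -2 + (-91872 - 261*p) = -91874 - 261*p)
-213519 + f(624, 626) = -213519 + (-91874 - 261*626) = -213519 + (-91874 - 163386) = -213519 - 255260 = -468779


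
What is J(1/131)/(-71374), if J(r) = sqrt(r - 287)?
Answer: -I*sqrt(1231269)/4674997 ≈ -0.00023735*I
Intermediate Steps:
J(r) = sqrt(-287 + r)
J(1/131)/(-71374) = sqrt(-287 + 1/131)/(-71374) = sqrt(-287 + 1/131)*(-1/71374) = sqrt(-37596/131)*(-1/71374) = (2*I*sqrt(1231269)/131)*(-1/71374) = -I*sqrt(1231269)/4674997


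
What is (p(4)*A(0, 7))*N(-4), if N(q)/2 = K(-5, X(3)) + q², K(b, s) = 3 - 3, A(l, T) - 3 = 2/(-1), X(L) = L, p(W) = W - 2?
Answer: 64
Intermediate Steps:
p(W) = -2 + W
A(l, T) = 1 (A(l, T) = 3 + 2/(-1) = 3 + 2*(-1) = 3 - 2 = 1)
K(b, s) = 0
N(q) = 2*q² (N(q) = 2*(0 + q²) = 2*q²)
(p(4)*A(0, 7))*N(-4) = ((-2 + 4)*1)*(2*(-4)²) = (2*1)*(2*16) = 2*32 = 64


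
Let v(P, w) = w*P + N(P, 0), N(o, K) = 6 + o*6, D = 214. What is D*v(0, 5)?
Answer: 1284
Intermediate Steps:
N(o, K) = 6 + 6*o
v(P, w) = 6 + 6*P + P*w (v(P, w) = w*P + (6 + 6*P) = P*w + (6 + 6*P) = 6 + 6*P + P*w)
D*v(0, 5) = 214*(6 + 6*0 + 0*5) = 214*(6 + 0 + 0) = 214*6 = 1284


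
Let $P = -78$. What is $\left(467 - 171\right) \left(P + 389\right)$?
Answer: $92056$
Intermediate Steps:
$\left(467 - 171\right) \left(P + 389\right) = \left(467 - 171\right) \left(-78 + 389\right) = 296 \cdot 311 = 92056$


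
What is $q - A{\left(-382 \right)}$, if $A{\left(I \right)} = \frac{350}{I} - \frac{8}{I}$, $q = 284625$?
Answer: $\frac{54363546}{191} \approx 2.8463 \cdot 10^{5}$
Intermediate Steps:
$A{\left(I \right)} = \frac{342}{I}$
$q - A{\left(-382 \right)} = 284625 - \frac{342}{-382} = 284625 - 342 \left(- \frac{1}{382}\right) = 284625 - - \frac{171}{191} = 284625 + \frac{171}{191} = \frac{54363546}{191}$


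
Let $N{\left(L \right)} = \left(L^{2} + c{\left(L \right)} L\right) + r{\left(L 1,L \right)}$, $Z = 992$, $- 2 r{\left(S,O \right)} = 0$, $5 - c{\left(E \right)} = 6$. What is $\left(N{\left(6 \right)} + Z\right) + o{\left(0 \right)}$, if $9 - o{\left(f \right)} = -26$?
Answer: $1057$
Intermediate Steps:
$c{\left(E \right)} = -1$ ($c{\left(E \right)} = 5 - 6 = -1$)
$r{\left(S,O \right)} = 0$ ($r{\left(S,O \right)} = \left(- \frac{1}{2}\right) 0 = 0$)
$o{\left(f \right)} = 35$ ($o{\left(f \right)} = 9 - -26 = 9 + 26 = 35$)
$N{\left(L \right)} = L^{2} - L$ ($N{\left(L \right)} = \left(L^{2} - L\right) + 0 = L^{2} - L$)
$\left(N{\left(6 \right)} + Z\right) + o{\left(0 \right)} = \left(6 \left(-1 + 6\right) + 992\right) + 35 = \left(6 \cdot 5 + 992\right) + 35 = \left(30 + 992\right) + 35 = 1022 + 35 = 1057$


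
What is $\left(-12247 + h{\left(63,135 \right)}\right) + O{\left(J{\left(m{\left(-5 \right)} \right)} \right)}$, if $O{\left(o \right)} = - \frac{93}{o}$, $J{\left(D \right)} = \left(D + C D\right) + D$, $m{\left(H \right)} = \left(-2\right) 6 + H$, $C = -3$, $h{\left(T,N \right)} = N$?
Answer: $- \frac{205997}{17} \approx -12117.0$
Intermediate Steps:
$m{\left(H \right)} = -12 + H$
$J{\left(D \right)} = - D$ ($J{\left(D \right)} = \left(D - 3 D\right) + D = - 2 D + D = - D$)
$\left(-12247 + h{\left(63,135 \right)}\right) + O{\left(J{\left(m{\left(-5 \right)} \right)} \right)} = \left(-12247 + 135\right) - \frac{93}{\left(-1\right) \left(-12 - 5\right)} = -12112 - \frac{93}{\left(-1\right) \left(-17\right)} = -12112 - \frac{93}{17} = - \frac{205997}{17}$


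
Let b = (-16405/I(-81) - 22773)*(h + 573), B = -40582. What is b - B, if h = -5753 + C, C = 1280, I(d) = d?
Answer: 2377766114/27 ≈ 8.8065e+7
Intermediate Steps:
h = -4473 (h = -5753 + 1280 = -4473)
b = 2376670400/27 (b = (-16405/(-81) - 22773)*(-4473 + 573) = (-16405*(-1/81) - 22773)*(-3900) = (16405/81 - 22773)*(-3900) = -1828208/81*(-3900) = 2376670400/27 ≈ 8.8025e+7)
b - B = 2376670400/27 - 1*(-40582) = 2376670400/27 + 40582 = 2377766114/27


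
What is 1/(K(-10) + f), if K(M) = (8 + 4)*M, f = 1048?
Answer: 1/928 ≈ 0.0010776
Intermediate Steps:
K(M) = 12*M
1/(K(-10) + f) = 1/(12*(-10) + 1048) = 1/(-120 + 1048) = 1/928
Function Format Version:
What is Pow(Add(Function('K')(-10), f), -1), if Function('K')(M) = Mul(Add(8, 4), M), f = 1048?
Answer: Rational(1, 928) ≈ 0.0010776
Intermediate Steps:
Function('K')(M) = Mul(12, M)
Pow(Add(Function('K')(-10), f), -1) = Pow(Add(Mul(12, -10), 1048), -1) = Pow(Add(-120, 1048), -1) = Pow(928, -1) = Rational(1, 928)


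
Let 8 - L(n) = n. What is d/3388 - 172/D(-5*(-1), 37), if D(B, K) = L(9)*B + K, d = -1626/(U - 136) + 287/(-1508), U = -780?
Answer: -6288121107/1169984816 ≈ -5.3745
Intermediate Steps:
L(n) = 8 - n
d = 547279/345332 (d = -1626/(-780 - 136) + 287/(-1508) = -1626/(-916) + 287*(-1/1508) = -1626*(-1/916) - 287/1508 = 813/458 - 287/1508 = 547279/345332 ≈ 1.5848)
D(B, K) = K - B (D(B, K) = (8 - 1*9)*B + K = (8 - 9)*B + K = -B + K = K - B)
d/3388 - 172/D(-5*(-1), 37) = (547279/345332)/3388 - 172/(37 - (-5)*(-1)) = (547279/345332)*(1/3388) - 172/(37 - 1*5) = 547279/1169984816 - 172/(37 - 5) = 547279/1169984816 - 172/32 = 547279/1169984816 - 172*1/32 = 547279/1169984816 - 43/8 = -6288121107/1169984816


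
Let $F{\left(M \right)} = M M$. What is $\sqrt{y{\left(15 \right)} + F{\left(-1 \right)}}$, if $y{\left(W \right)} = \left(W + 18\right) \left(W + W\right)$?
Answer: $\sqrt{991} \approx 31.48$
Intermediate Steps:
$F{\left(M \right)} = M^{2}$
$y{\left(W \right)} = 2 W \left(18 + W\right)$ ($y{\left(W \right)} = \left(18 + W\right) 2 W = 2 W \left(18 + W\right)$)
$\sqrt{y{\left(15 \right)} + F{\left(-1 \right)}} = \sqrt{2 \cdot 15 \left(18 + 15\right) + \left(-1\right)^{2}} = \sqrt{2 \cdot 15 \cdot 33 + 1} = \sqrt{990 + 1} = \sqrt{991}$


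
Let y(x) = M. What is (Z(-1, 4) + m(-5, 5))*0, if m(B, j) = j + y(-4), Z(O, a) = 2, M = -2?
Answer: 0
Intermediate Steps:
y(x) = -2
m(B, j) = -2 + j (m(B, j) = j - 2 = -2 + j)
(Z(-1, 4) + m(-5, 5))*0 = (2 + (-2 + 5))*0 = (2 + 3)*0 = 5*0 = 0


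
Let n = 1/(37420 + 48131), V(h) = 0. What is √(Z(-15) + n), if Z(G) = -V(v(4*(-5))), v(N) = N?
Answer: √85551/85551 ≈ 0.0034189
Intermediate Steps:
Z(G) = 0 (Z(G) = -1*0 = 0)
n = 1/85551 ≈ 1.1689e-5
√(Z(-15) + n) = √(0 + 1/85551) = √(1/85551) = √85551/85551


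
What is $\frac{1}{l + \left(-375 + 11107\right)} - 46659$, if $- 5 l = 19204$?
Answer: $- \frac{1607682499}{34456} \approx -46659.0$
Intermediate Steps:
$l = - \frac{19204}{5}$ ($l = \left(- \frac{1}{5}\right) 19204 = - \frac{19204}{5} \approx -3840.8$)
$\frac{1}{l + \left(-375 + 11107\right)} - 46659 = \frac{1}{- \frac{19204}{5} + \left(-375 + 11107\right)} - 46659 = \frac{1}{- \frac{19204}{5} + 10732} - 46659 = \frac{1}{\frac{34456}{5}} - 46659 = \frac{5}{34456} - 46659 = - \frac{1607682499}{34456}$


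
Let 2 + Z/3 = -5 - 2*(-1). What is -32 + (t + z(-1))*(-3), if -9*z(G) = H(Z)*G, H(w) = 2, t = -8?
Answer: -26/3 ≈ -8.6667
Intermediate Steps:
Z = -15 (Z = -6 + 3*(-5 - 2*(-1)) = -6 + 3*(-5 + 2) = -6 + 3*(-3) = -6 - 9 = -15)
z(G) = -2*G/9
-32 + (t + z(-1))*(-3) = -32 + (-8 - 2/9*(-1))*(-3) = -32 + (-8 + 2/9)*(-3) = -32 - 70/9*(-3) = -32 + 70/3 = -26/3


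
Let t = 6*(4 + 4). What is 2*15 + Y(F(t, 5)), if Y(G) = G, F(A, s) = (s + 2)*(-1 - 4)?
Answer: -5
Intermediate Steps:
t = 48 (t = 6*8 = 48)
F(A, s) = -10 - 5*s (F(A, s) = (2 + s)*(-5) = -10 - 5*s)
2*15 + Y(F(t, 5)) = 2*15 + (-10 - 5*5) = 30 + (-10 - 25) = 30 - 35 = -5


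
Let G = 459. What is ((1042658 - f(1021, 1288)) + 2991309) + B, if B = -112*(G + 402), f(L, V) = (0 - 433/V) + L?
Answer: 5070230465/1288 ≈ 3.9365e+6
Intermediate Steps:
f(L, V) = L - 433/V (f(L, V) = -433/V + L = L - 433/V)
B = -96432 (B = -112*(459 + 402) = -112*861 = -96432)
((1042658 - f(1021, 1288)) + 2991309) + B = ((1042658 - (1021 - 433/1288)) + 2991309) - 96432 = ((1042658 - 1*1314615/1288) + 2991309) - 96432 = ((1042658 - 1314615/1288) + 2991309) - 96432 = (1341628889/1288 + 2991309) - 96432 = 5194434881/1288 - 96432 = 5070230465/1288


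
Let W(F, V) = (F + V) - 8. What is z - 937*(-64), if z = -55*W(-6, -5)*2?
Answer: 62058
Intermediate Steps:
W(F, V) = -8 + F + V
z = 2090 (z = -55*(-8 - 6 - 5)*2 = -55*(-19)*2 = 1045*2 = 2090)
z - 937*(-64) = 2090 - 937*(-64) = 2090 + 59968 = 62058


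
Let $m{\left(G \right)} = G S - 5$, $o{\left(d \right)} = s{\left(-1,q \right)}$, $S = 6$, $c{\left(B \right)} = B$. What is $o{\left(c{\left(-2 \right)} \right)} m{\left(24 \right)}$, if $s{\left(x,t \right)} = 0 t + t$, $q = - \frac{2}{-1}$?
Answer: $278$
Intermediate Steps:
$q = 2$ ($q = \left(-2\right) \left(-1\right) = 2$)
$s{\left(x,t \right)} = t$ ($s{\left(x,t \right)} = 0 + t = t$)
$o{\left(d \right)} = 2$
$m{\left(G \right)} = -5 + 6 G$ ($m{\left(G \right)} = G 6 - 5 = 6 G - 5 = -5 + 6 G$)
$o{\left(c{\left(-2 \right)} \right)} m{\left(24 \right)} = 2 \left(-5 + 6 \cdot 24\right) = 2 \left(-5 + 144\right) = 2 \cdot 139 = 278$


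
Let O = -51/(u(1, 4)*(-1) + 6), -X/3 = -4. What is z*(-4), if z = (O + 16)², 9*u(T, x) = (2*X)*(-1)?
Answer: -69169/169 ≈ -409.28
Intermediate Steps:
X = 12 (X = -3*(-4) = 12)
u(T, x) = -8/3 (u(T, x) = ((2*12)*(-1))/9 = (24*(-1))/9 = (⅑)*(-24) = -8/3)
O = -153/26 (O = -51/(-8/3*(-1) + 6) = -51/(8/3 + 6) = -51/26/3 = -51*3/26 = -153/26 ≈ -5.8846)
z = 69169/676 (z = (-153/26 + 16)² = (263/26)² = 69169/676 ≈ 102.32)
z*(-4) = (69169/676)*(-4) = -69169/169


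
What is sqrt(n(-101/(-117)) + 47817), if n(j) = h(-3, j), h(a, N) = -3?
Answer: sqrt(47814) ≈ 218.66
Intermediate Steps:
n(j) = -3
sqrt(n(-101/(-117)) + 47817) = sqrt(-3 + 47817) = sqrt(47814)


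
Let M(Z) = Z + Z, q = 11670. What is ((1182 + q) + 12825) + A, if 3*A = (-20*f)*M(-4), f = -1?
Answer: 76871/3 ≈ 25624.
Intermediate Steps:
M(Z) = 2*Z
A = -160/3 (A = ((-20*(-1))*(2*(-4)))/3 = (20*(-8))/3 = (⅓)*(-160) = -160/3 ≈ -53.333)
((1182 + q) + 12825) + A = ((1182 + 11670) + 12825) - 160/3 = (12852 + 12825) - 160/3 = 25677 - 160/3 = 76871/3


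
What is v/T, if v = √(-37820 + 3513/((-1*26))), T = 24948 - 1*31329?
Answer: -I*√25657658/165906 ≈ -0.030531*I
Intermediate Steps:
T = -6381 (T = 24948 - 31329 = -6381)
v = I*√25657658/26 (v = √(-37820 + 3513/(-26)) = √(-37820 + 3513*(-1/26)) = √(-37820 - 3513/26) = √(-986833/26) = I*√25657658/26 ≈ 194.82*I)
v/T = (I*√25657658/26)/(-6381) = (I*√25657658/26)*(-1/6381) = -I*√25657658/165906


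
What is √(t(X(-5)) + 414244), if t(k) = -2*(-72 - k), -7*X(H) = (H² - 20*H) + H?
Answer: 2*√5075833/7 ≈ 643.70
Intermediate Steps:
X(H) = -H²/7 + 19*H/7 (X(H) = -((H² - 20*H) + H)/7 = -(H² - 19*H)/7 = -H²/7 + 19*H/7)
t(k) = 144 + 2*k
√(t(X(-5)) + 414244) = √((144 + 2*((⅐)*(-5)*(19 - 1*(-5)))) + 414244) = √((144 + 2*((⅐)*(-5)*(19 + 5))) + 414244) = √((144 + 2*((⅐)*(-5)*24)) + 414244) = √((144 + 2*(-120/7)) + 414244) = √((144 - 240/7) + 414244) = √(768/7 + 414244) = √(2900476/7) = 2*√5075833/7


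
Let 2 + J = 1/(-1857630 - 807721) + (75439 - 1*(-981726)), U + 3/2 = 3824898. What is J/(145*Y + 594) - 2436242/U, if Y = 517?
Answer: 1870329643026226360/140054674728074067 ≈ 13.354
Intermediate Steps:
U = 7649793/2 (U = -3/2 + 3824898 = 7649793/2 ≈ 3.8249e+6)
J = 2817710459212/2665351 (J = -2 + (1/(-1857630 - 807721) + (75439 - 1*(-981726))) = -2 + (1/(-2665351) + (75439 + 981726)) = -2 + (-1/2665351 + 1057165) = -2 + 2817715789914/2665351 = 2817710459212/2665351 ≈ 1.0572e+6)
J/(145*Y + 594) - 2436242/U = 2817710459212/(2665351*(145*517 + 594)) - 2436242/7649793/2 = 2817710459212/(2665351*(74965 + 594)) - 2436242*2/7649793 = (2817710459212/2665351)/75559 - 4872484/7649793 = (2817710459212/2665351)*(1/75559) - 4872484/7649793 = 256155496292/18308296019 - 4872484/7649793 = 1870329643026226360/140054674728074067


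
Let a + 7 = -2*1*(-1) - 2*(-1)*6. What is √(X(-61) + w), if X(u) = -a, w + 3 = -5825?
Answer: I*√5835 ≈ 76.387*I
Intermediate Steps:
w = -5828 (w = -3 - 5825 = -5828)
a = 7 (a = -7 + (-2*1*(-1) - 2*(-1)*6) = -7 + (-2*(-1) - (-2)*6) = -7 + (2 - 1*(-12)) = -7 + (2 + 12) = -7 + 14 = 7)
X(u) = -7 (X(u) = -1*7 = -7)
√(X(-61) + w) = √(-7 - 5828) = √(-5835) = I*√5835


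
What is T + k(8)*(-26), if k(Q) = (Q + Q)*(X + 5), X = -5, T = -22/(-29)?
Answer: 22/29 ≈ 0.75862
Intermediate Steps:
T = 22/29 (T = -22*(-1/29) = 22/29 ≈ 0.75862)
k(Q) = 0 (k(Q) = (Q + Q)*(-5 + 5) = (2*Q)*0 = 0)
T + k(8)*(-26) = 22/29 + 0*(-26) = 22/29 + 0 = 22/29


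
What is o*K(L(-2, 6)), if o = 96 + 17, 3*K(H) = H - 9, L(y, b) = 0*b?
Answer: -339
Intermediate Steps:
L(y, b) = 0
K(H) = -3 + H/3 (K(H) = (H - 9)/3 = (-9 + H)/3 = -3 + H/3)
o = 113
o*K(L(-2, 6)) = 113*(-3 + (⅓)*0) = 113*(-3 + 0) = 113*(-3) = -339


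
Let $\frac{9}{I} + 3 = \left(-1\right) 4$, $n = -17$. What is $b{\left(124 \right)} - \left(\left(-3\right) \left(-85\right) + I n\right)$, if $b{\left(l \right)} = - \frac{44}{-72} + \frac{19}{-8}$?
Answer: $- \frac{140425}{504} \approx -278.62$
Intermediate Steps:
$b{\left(l \right)} = - \frac{127}{72}$ ($b{\left(l \right)} = \left(-44\right) \left(- \frac{1}{72}\right) + 19 \left(- \frac{1}{8}\right) = \frac{11}{18} - \frac{19}{8} = - \frac{127}{72}$)
$I = - \frac{9}{7}$ ($I = \frac{9}{-3 - 4} = \frac{9}{-7} = 9 \left(- \frac{1}{7}\right) = - \frac{9}{7} \approx -1.2857$)
$b{\left(124 \right)} - \left(\left(-3\right) \left(-85\right) + I n\right) = - \frac{127}{72} - \left(\left(-3\right) \left(-85\right) - - \frac{153}{7}\right) = - \frac{127}{72} - \left(255 + \frac{153}{7}\right) = - \frac{127}{72} - \frac{1938}{7} = - \frac{140425}{504}$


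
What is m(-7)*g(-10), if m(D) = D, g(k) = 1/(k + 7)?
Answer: 7/3 ≈ 2.3333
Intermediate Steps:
g(k) = 1/(7 + k)
m(-7)*g(-10) = -7/(7 - 10) = -7/(-3) = -7*(-⅓) = 7/3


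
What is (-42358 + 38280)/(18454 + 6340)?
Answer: -2039/12397 ≈ -0.16448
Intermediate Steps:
(-42358 + 38280)/(18454 + 6340) = -4078/24794 = -4078*1/24794 = -2039/12397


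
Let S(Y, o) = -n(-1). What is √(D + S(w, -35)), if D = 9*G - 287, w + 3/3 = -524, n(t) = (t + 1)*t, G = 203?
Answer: 2*√385 ≈ 39.243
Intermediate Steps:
n(t) = t*(1 + t) (n(t) = (1 + t)*t = t*(1 + t))
w = -525 (w = -1 - 524 = -525)
D = 1540 (D = 9*203 - 287 = 1827 - 287 = 1540)
S(Y, o) = 0 (S(Y, o) = -(-1)*(1 - 1) = -(-1)*0 = -1*0 = 0)
√(D + S(w, -35)) = √(1540 + 0) = √1540 = 2*√385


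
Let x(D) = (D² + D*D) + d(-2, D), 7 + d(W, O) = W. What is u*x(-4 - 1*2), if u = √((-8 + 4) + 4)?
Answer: 0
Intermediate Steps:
d(W, O) = -7 + W
x(D) = -9 + 2*D² (x(D) = (D² + D*D) + (-7 - 2) = (D² + D²) - 9 = 2*D² - 9 = -9 + 2*D²)
u = 0 (u = √(-4 + 4) = √0 = 0)
u*x(-4 - 1*2) = 0*(-9 + 2*(-4 - 1*2)²) = 0*(-9 + 2*(-4 - 2)²) = 0*(-9 + 2*(-6)²) = 0*(-9 + 2*36) = 0*(-9 + 72) = 0*63 = 0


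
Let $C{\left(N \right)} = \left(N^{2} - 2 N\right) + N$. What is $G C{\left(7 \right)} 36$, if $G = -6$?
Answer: $-9072$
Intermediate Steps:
$C{\left(N \right)} = N^{2} - N$
$G C{\left(7 \right)} 36 = - 6 \cdot 7 \left(-1 + 7\right) 36 = - 6 \cdot 7 \cdot 6 \cdot 36 = \left(-6\right) 42 \cdot 36 = \left(-252\right) 36 = -9072$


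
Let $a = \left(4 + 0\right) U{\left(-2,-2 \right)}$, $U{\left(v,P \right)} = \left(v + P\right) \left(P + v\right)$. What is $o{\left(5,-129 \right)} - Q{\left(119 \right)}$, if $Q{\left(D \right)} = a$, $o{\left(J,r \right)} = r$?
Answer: $-193$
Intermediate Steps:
$U{\left(v,P \right)} = \left(P + v\right)^{2}$ ($U{\left(v,P \right)} = \left(P + v\right) \left(P + v\right) = \left(P + v\right)^{2}$)
$a = 64$ ($a = \left(4 + 0\right) \left(-2 - 2\right)^{2} = 4 \left(-4\right)^{2} = 4 \cdot 16 = 64$)
$Q{\left(D \right)} = 64$
$o{\left(5,-129 \right)} - Q{\left(119 \right)} = -129 - 64 = -193$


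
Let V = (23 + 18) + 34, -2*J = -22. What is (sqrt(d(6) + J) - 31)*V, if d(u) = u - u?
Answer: -2325 + 75*sqrt(11) ≈ -2076.3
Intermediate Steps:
J = 11 (J = -1/2*(-22) = 11)
d(u) = 0
V = 75 (V = 41 + 34 = 75)
(sqrt(d(6) + J) - 31)*V = (sqrt(0 + 11) - 31)*75 = (sqrt(11) - 31)*75 = (-31 + sqrt(11))*75 = -2325 + 75*sqrt(11)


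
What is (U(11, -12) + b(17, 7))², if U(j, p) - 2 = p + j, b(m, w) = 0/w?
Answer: 1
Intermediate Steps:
b(m, w) = 0
U(j, p) = 2 + j + p (U(j, p) = 2 + (p + j) = 2 + (j + p) = 2 + j + p)
(U(11, -12) + b(17, 7))² = ((2 + 11 - 12) + 0)² = (1 + 0)² = 1² = 1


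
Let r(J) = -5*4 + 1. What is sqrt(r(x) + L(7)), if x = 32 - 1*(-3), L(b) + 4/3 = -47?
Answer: I*sqrt(606)/3 ≈ 8.2057*I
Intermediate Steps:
L(b) = -145/3 (L(b) = -4/3 - 47 = -145/3)
x = 35 (x = 32 + 3 = 35)
r(J) = -19 (r(J) = -20 + 1 = -19)
sqrt(r(x) + L(7)) = sqrt(-19 - 145/3) = sqrt(-202/3) = I*sqrt(606)/3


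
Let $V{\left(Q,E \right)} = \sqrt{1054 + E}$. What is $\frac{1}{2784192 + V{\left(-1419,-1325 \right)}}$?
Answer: $\frac{2784192}{7751725093135} - \frac{i \sqrt{271}}{7751725093135} \approx 3.5917 \cdot 10^{-7} - 2.1237 \cdot 10^{-12} i$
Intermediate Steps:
$\frac{1}{2784192 + V{\left(-1419,-1325 \right)}} = \frac{1}{2784192 + \sqrt{1054 - 1325}} = \frac{1}{2784192 + \sqrt{-271}} = \frac{1}{2784192 + i \sqrt{271}}$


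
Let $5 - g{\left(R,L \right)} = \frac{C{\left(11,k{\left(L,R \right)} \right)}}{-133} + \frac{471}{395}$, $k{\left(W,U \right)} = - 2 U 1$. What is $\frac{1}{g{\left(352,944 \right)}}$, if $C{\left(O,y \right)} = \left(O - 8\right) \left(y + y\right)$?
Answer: $- \frac{52535}{1468448} \approx -0.035776$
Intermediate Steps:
$k{\left(W,U \right)} = - 2 U$
$C{\left(O,y \right)} = 2 y \left(-8 + O\right)$ ($C{\left(O,y \right)} = \left(-8 + O\right) 2 y = 2 y \left(-8 + O\right)$)
$g{\left(R,L \right)} = \frac{1504}{395} - \frac{12 R}{133}$ ($g{\left(R,L \right)} = 5 - \left(\frac{2 \left(- 2 R\right) \left(-8 + 11\right)}{-133} + \frac{471}{395}\right) = 5 - \left(2 \left(- 2 R\right) 3 \left(- \frac{1}{133}\right) + 471 \cdot \frac{1}{395}\right) = 5 - \left(- 12 R \left(- \frac{1}{133}\right) + \frac{471}{395}\right) = 5 - \left(\frac{12 R}{133} + \frac{471}{395}\right) = 5 - \left(\frac{471}{395} + \frac{12 R}{133}\right) = \frac{1504}{395} - \frac{12 R}{133}$)
$\frac{1}{g{\left(352,944 \right)}} = \frac{1}{\frac{1504}{395} - \frac{4224}{133}} = \frac{1}{- \frac{1468448}{52535}} = - \frac{52535}{1468448}$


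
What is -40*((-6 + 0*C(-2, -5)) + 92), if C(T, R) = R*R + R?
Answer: -3440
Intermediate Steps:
C(T, R) = R + R² (C(T, R) = R² + R = R + R²)
-40*((-6 + 0*C(-2, -5)) + 92) = -40*((-6 + 0*(-5*(1 - 5))) + 92) = -40*((-6 + 0*(-5*(-4))) + 92) = -40*((-6 + 0*20) + 92) = -40*((-6 + 0) + 92) = -40*(-6 + 92) = -40*86 = -3440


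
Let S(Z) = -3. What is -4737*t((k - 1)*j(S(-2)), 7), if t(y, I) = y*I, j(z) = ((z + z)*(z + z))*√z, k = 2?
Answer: -1193724*I*√3 ≈ -2.0676e+6*I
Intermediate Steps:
j(z) = 4*z^(5/2) (j(z) = ((2*z)*(2*z))*√z = (4*z²)*√z = 4*z^(5/2))
t(y, I) = I*y
-4737*t((k - 1)*j(S(-2)), 7) = -33159*(2 - 1)*(4*(-3)^(5/2)) = -33159*1*(4*(9*I*√3)) = -33159*1*(36*I*√3) = -33159*36*I*√3 = -1193724*I*√3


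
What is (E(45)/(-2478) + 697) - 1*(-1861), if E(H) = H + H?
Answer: 1056439/413 ≈ 2558.0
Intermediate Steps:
E(H) = 2*H
(E(45)/(-2478) + 697) - 1*(-1861) = ((2*45)/(-2478) + 697) - 1*(-1861) = (90*(-1/2478) + 697) + 1861 = (-15/413 + 697) + 1861 = 287846/413 + 1861 = 1056439/413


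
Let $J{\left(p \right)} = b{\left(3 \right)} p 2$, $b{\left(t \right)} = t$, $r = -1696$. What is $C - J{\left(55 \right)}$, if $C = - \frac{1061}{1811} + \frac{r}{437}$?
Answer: $- \frac{264699423}{791407} \approx -334.47$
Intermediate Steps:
$J{\left(p \right)} = 6 p$ ($J{\left(p \right)} = 3 p 2 = 6 p$)
$C = - \frac{3535113}{791407}$ ($C = - \frac{1061}{1811} - \frac{1696}{437} = - \frac{3535113}{791407} \approx -4.4669$)
$C - J{\left(55 \right)} = - \frac{3535113}{791407} - 6 \cdot 55 = - \frac{3535113}{791407} - 330 = - \frac{264699423}{791407}$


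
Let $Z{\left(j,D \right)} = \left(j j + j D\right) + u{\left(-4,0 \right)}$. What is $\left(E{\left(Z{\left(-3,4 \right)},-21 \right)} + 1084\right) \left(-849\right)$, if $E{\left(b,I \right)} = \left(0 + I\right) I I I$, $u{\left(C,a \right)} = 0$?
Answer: $-166034685$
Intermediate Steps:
$Z{\left(j,D \right)} = j^{2} + D j$ ($Z{\left(j,D \right)} = \left(j j + j D\right) + 0 = \left(j^{2} + D j\right) + 0 = j^{2} + D j$)
$E{\left(b,I \right)} = I^{4}$ ($E{\left(b,I \right)} = I I^{2} I = I^{3} I = I^{4}$)
$\left(E{\left(Z{\left(-3,4 \right)},-21 \right)} + 1084\right) \left(-849\right) = \left(\left(-21\right)^{4} + 1084\right) \left(-849\right) = \left(194481 + 1084\right) \left(-849\right) = 195565 \left(-849\right) = -166034685$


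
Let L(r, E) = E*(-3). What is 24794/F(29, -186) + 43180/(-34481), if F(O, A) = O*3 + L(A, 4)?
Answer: 851683414/2586075 ≈ 329.33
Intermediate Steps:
L(r, E) = -3*E
F(O, A) = -12 + 3*O (F(O, A) = O*3 - 3*4 = 3*O - 12 = -12 + 3*O)
24794/F(29, -186) + 43180/(-34481) = 24794/(-12 + 3*29) + 43180/(-34481) = 24794/(-12 + 87) + 43180*(-1/34481) = 24794/75 - 43180/34481 = 851683414/2586075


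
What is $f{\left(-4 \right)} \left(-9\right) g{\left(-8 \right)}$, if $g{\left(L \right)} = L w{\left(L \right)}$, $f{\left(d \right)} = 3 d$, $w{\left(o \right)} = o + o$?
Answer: $13824$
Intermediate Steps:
$w{\left(o \right)} = 2 o$
$g{\left(L \right)} = 2 L^{2}$ ($g{\left(L \right)} = L 2 L = 2 L^{2}$)
$f{\left(-4 \right)} \left(-9\right) g{\left(-8 \right)} = 3 \left(-4\right) \left(-9\right) 2 \left(-8\right)^{2} = \left(-12\right) \left(-9\right) 2 \cdot 64 = 108 \cdot 128 = 13824$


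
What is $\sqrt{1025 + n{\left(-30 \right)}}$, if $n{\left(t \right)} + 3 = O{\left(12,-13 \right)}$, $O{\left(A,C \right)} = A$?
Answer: $\sqrt{1034} \approx 32.156$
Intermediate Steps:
$n{\left(t \right)} = 9$ ($n{\left(t \right)} = -3 + 12 = 9$)
$\sqrt{1025 + n{\left(-30 \right)}} = \sqrt{1025 + 9} = \sqrt{1034}$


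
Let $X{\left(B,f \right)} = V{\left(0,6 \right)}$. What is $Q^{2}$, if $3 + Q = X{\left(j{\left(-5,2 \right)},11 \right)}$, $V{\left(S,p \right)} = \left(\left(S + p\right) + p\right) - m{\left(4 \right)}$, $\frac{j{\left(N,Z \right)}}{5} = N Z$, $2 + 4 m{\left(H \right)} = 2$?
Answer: $81$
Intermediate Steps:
$m{\left(H \right)} = 0$ ($m{\left(H \right)} = - \frac{1}{2} + \frac{1}{4} \cdot 2 = - \frac{1}{2} + \frac{1}{2} = 0$)
$j{\left(N,Z \right)} = 5 N Z$
$V{\left(S,p \right)} = S + 2 p$ ($V{\left(S,p \right)} = \left(\left(S + p\right) + p\right) - 0 = \left(S + 2 p\right) + 0 = S + 2 p$)
$X{\left(B,f \right)} = 12$ ($X{\left(B,f \right)} = 0 + 2 \cdot 6 = 0 + 12 = 12$)
$Q = 9$ ($Q = -3 + 12 = 9$)
$Q^{2} = 9^{2} = 81$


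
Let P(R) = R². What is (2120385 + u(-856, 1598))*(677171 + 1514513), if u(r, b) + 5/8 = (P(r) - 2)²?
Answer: 2353435693274795283/2 ≈ 1.1767e+18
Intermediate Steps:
u(r, b) = -5/8 + (-2 + r²)² (u(r, b) = -5/8 + (r² - 2)² = -5/8 + (-2 + r²)²)
(2120385 + u(-856, 1598))*(677171 + 1514513) = (2120385 + (-5/8 + (-2 + (-856)²)²))*(677171 + 1514513) = (2120385 + (-5/8 + (-2 + 732736)²))*2191684 = (2120385 + (-5/8 + 732734²))*2191684 = (2120385 + (-5/8 + 536899114756))*2191684 = (2120385 + 4295192918043/8)*2191684 = (4295209881123/8)*2191684 = 2353435693274795283/2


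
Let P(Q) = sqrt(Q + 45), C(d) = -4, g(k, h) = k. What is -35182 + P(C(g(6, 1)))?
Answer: -35182 + sqrt(41) ≈ -35176.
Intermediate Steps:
P(Q) = sqrt(45 + Q)
-35182 + P(C(g(6, 1))) = -35182 + sqrt(45 - 4) = -35182 + sqrt(41)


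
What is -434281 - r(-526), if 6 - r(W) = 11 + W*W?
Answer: -157600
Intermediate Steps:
r(W) = -5 - W**2 (r(W) = 6 - (11 + W*W) = 6 - (11 + W**2) = 6 + (-11 - W**2) = -5 - W**2)
-434281 - r(-526) = -434281 - (-5 - 1*(-526)**2) = -434281 - (-5 - 1*276676) = -434281 - (-5 - 276676) = -434281 - 1*(-276681) = -434281 + 276681 = -157600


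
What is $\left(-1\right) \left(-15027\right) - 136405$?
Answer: $-121378$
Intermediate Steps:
$\left(-1\right) \left(-15027\right) - 136405 = 15027 - 136405 = -121378$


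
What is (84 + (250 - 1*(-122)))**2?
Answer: 207936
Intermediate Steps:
(84 + (250 - 1*(-122)))**2 = (84 + (250 + 122))**2 = (84 + 372)**2 = 456**2 = 207936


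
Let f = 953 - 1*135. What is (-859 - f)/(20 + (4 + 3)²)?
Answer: -559/23 ≈ -24.304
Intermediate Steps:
f = 818 (f = 953 - 135 = 818)
(-859 - f)/(20 + (4 + 3)²) = (-859 - 1*818)/(20 + (4 + 3)²) = (-859 - 818)/(20 + 7²) = -1677/(20 + 49) = -1677/69 = (1/69)*(-1677) = -559/23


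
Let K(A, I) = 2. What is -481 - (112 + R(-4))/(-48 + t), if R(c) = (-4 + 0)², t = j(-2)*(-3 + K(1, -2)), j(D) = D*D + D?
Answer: -11961/25 ≈ -478.44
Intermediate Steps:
j(D) = D + D² (j(D) = D² + D = D + D²)
t = -2 (t = (-2*(1 - 2))*(-3 + 2) = -2*(-1)*(-1) = 2*(-1) = -2)
R(c) = 16 (R(c) = (-4)² = 16)
-481 - (112 + R(-4))/(-48 + t) = -481 - (112 + 16)/(-48 - 2) = -481 - 128/(-50) = -481 - 128*(-1)/50 = -481 - 1*(-64/25) = -481 + 64/25 = -11961/25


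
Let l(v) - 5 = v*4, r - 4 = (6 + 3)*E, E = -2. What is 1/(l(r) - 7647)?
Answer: -1/7698 ≈ -0.00012990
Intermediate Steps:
r = -14 (r = 4 + (6 + 3)*(-2) = 4 + 9*(-2) = 4 - 18 = -14)
l(v) = 5 + 4*v (l(v) = 5 + v*4 = 5 + 4*v)
1/(l(r) - 7647) = 1/((5 + 4*(-14)) - 7647) = 1/((5 - 56) - 7647) = 1/(-51 - 7647) = 1/(-7698) = -1/7698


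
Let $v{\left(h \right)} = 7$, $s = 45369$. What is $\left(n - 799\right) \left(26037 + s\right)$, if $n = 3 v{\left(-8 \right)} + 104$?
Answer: $-48127644$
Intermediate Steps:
$n = 125$ ($n = 3 \cdot 7 + 104 = 21 + 104 = 125$)
$\left(n - 799\right) \left(26037 + s\right) = \left(125 - 799\right) \left(26037 + 45369\right) = \left(-674\right) 71406 = -48127644$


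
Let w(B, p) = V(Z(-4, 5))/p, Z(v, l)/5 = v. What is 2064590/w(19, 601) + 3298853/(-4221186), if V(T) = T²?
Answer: 261886237055327/84423720 ≈ 3.1020e+6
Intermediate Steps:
Z(v, l) = 5*v
w(B, p) = 400/p (w(B, p) = (5*(-4))²/p = (-20)²/p = 400/p)
2064590/w(19, 601) + 3298853/(-4221186) = 2064590/((400/601)) + 3298853/(-4221186) = 2064590/((400*(1/601))) + 3298853*(-1/4221186) = 2064590/(400/601) - 3298853/4221186 = 2064590*(601/400) - 3298853/4221186 = 124081859/40 - 3298853/4221186 = 261886237055327/84423720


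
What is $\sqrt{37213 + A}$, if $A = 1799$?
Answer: $2 \sqrt{9753} \approx 197.51$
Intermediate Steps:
$\sqrt{37213 + A} = \sqrt{37213 + 1799} = \sqrt{39012} = 2 \sqrt{9753}$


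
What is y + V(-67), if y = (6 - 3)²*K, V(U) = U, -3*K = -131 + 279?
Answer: -511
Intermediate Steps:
K = -148/3 (K = -(-131 + 279)/3 = -⅓*148 = -148/3 ≈ -49.333)
y = -444 (y = (6 - 3)²*(-148/3) = 3²*(-148/3) = 9*(-148/3) = -444)
y + V(-67) = -444 - 67 = -511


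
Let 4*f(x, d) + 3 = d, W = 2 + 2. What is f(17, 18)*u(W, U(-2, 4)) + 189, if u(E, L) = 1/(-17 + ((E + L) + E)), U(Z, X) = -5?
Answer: 10569/56 ≈ 188.73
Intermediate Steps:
W = 4
f(x, d) = -¾ + d/4
u(E, L) = 1/(-17 + L + 2*E) (u(E, L) = 1/(-17 + (L + 2*E)) = 1/(-17 + L + 2*E))
f(17, 18)*u(W, U(-2, 4)) + 189 = (-¾ + (¼)*18)/(-17 - 5 + 2*4) + 189 = (-¾ + 9/2)/(-17 - 5 + 8) + 189 = (15/4)/(-14) + 189 = (15/4)*(-1/14) + 189 = -15/56 + 189 = 10569/56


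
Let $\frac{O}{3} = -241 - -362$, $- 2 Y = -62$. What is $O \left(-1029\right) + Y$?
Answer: $-373496$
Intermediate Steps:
$Y = 31$ ($Y = \left(- \frac{1}{2}\right) \left(-62\right) = 31$)
$O = 363$ ($O = 3 \left(-241 - -362\right) = 3 \left(-241 + 362\right) = 3 \cdot 121 = 363$)
$O \left(-1029\right) + Y = 363 \left(-1029\right) + 31 = -373527 + 31 = -373496$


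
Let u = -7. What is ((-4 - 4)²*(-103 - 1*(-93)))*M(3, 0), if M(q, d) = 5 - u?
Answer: -7680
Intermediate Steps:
M(q, d) = 12 (M(q, d) = 5 - 1*(-7) = 5 + 7 = 12)
((-4 - 4)²*(-103 - 1*(-93)))*M(3, 0) = ((-4 - 4)²*(-103 - 1*(-93)))*12 = ((-8)²*(-103 + 93))*12 = (64*(-10))*12 = -640*12 = -7680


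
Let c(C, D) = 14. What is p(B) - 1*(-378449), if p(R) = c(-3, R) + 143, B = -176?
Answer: 378606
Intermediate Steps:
p(R) = 157 (p(R) = 14 + 143 = 157)
p(B) - 1*(-378449) = 157 - 1*(-378449) = 157 + 378449 = 378606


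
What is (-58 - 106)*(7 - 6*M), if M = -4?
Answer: -5084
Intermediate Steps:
(-58 - 106)*(7 - 6*M) = (-58 - 106)*(7 - 6*(-4)) = -164*(7 + 24) = -164*31 = -5084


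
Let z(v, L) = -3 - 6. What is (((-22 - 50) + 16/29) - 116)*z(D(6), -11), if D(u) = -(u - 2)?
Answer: 48924/29 ≈ 1687.0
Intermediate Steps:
D(u) = 2 - u (D(u) = -(-2 + u) = 2 - u)
z(v, L) = -9
(((-22 - 50) + 16/29) - 116)*z(D(6), -11) = (((-22 - 50) + 16/29) - 116)*(-9) = ((-72 + 16*(1/29)) - 116)*(-9) = ((-72 + 16/29) - 116)*(-9) = (-2072/29 - 116)*(-9) = -5436/29*(-9) = 48924/29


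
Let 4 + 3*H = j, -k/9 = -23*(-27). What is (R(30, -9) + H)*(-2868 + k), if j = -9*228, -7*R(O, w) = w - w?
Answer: 5795864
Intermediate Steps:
k = -5589 (k = -(-207)*(-27) = -9*621 = -5589)
R(O, w) = 0 (R(O, w) = -(w - w)/7 = -1/7*0 = 0)
j = -2052
H = -2056/3 (H = -4/3 + (1/3)*(-2052) = -4/3 - 684 = -2056/3 ≈ -685.33)
(R(30, -9) + H)*(-2868 + k) = (0 - 2056/3)*(-2868 - 5589) = -2056/3*(-8457) = 5795864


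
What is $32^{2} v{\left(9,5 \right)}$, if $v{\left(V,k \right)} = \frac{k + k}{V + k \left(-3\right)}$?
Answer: $- \frac{5120}{3} \approx -1706.7$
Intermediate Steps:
$v{\left(V,k \right)} = \frac{2 k}{V - 3 k}$
$32^{2} v{\left(9,5 \right)} = 32^{2} \cdot 2 \cdot 5 \frac{1}{9 - 15} = 1024 \cdot 2 \cdot 5 \frac{1}{9 - 15} = 1024 \cdot 2 \cdot 5 \frac{1}{-6} = 1024 \cdot 2 \cdot 5 \left(- \frac{1}{6}\right) = 1024 \left(- \frac{5}{3}\right) = - \frac{5120}{3}$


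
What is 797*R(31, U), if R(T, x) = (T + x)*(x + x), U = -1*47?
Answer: 1198688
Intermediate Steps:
U = -47
R(T, x) = 2*x*(T + x) (R(T, x) = (T + x)*(2*x) = 2*x*(T + x))
797*R(31, U) = 797*(2*(-47)*(31 - 47)) = 797*(2*(-47)*(-16)) = 797*1504 = 1198688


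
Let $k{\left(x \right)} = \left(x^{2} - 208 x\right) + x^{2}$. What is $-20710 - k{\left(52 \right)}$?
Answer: $-15302$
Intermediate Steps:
$k{\left(x \right)} = - 208 x + 2 x^{2}$
$-20710 - k{\left(52 \right)} = -20710 - 2 \cdot 52 \left(-104 + 52\right) = -20710 - 2 \cdot 52 \left(-52\right) = -20710 - -5408 = -20710 + 5408 = -15302$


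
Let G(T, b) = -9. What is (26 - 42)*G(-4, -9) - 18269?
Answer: -18125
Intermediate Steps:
(26 - 42)*G(-4, -9) - 18269 = (26 - 42)*(-9) - 18269 = -16*(-9) - 18269 = 144 - 18269 = -18125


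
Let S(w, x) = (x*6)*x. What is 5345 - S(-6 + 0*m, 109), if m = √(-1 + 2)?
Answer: -65941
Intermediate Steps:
m = 1 (m = √1 = 1)
S(w, x) = 6*x² (S(w, x) = (6*x)*x = 6*x²)
5345 - S(-6 + 0*m, 109) = 5345 - 6*109² = 5345 - 6*11881 = 5345 - 1*71286 = 5345 - 71286 = -65941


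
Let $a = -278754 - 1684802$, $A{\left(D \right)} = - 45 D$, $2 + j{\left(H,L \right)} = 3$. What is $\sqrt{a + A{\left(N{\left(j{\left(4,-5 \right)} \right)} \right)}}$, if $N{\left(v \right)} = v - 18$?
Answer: $i \sqrt{1962791} \approx 1401.0 i$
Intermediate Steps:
$j{\left(H,L \right)} = 1$ ($j{\left(H,L \right)} = -2 + 3 = 1$)
$N{\left(v \right)} = -18 + v$ ($N{\left(v \right)} = v - 18 = -18 + v$)
$a = -1963556$
$\sqrt{a + A{\left(N{\left(j{\left(4,-5 \right)} \right)} \right)}} = \sqrt{-1963556 - 45 \left(-18 + 1\right)} = \sqrt{-1963556 - -765} = \sqrt{-1963556 + 765} = \sqrt{-1962791} = i \sqrt{1962791}$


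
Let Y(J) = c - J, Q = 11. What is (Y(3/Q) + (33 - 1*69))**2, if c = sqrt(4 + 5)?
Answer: 133956/121 ≈ 1107.1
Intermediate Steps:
c = 3 (c = sqrt(9) = 3)
Y(J) = 3 - J
(Y(3/Q) + (33 - 1*69))**2 = ((3 - 3/11) + (33 - 1*69))**2 = ((3 - 3/11) + (33 - 69))**2 = ((3 - 1*3/11) - 36)**2 = ((3 - 3/11) - 36)**2 = (30/11 - 36)**2 = (-366/11)**2 = 133956/121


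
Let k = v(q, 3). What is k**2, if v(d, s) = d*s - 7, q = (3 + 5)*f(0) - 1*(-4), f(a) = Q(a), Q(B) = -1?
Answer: 361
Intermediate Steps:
f(a) = -1
q = -4 (q = (3 + 5)*(-1) - 1*(-4) = 8*(-1) + 4 = -8 + 4 = -4)
v(d, s) = -7 + d*s
k = -19 (k = -7 - 4*3 = -7 - 12 = -19)
k**2 = (-19)**2 = 361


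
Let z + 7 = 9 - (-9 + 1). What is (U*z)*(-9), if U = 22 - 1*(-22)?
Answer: -3960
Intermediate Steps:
U = 44 (U = 22 + 22 = 44)
z = 10 (z = -7 + (9 - (-9 + 1)) = -7 + (9 - 1*(-8)) = -7 + (9 + 8) = -7 + 17 = 10)
(U*z)*(-9) = (44*10)*(-9) = 440*(-9) = -3960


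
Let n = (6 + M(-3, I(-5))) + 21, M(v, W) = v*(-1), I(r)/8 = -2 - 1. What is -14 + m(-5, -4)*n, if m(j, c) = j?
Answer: -164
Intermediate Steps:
I(r) = -24 (I(r) = 8*(-2 - 1) = 8*(-3) = -24)
M(v, W) = -v
n = 30 (n = (6 - 1*(-3)) + 21 = (6 + 3) + 21 = 9 + 21 = 30)
-14 + m(-5, -4)*n = -14 - 5*30 = -14 - 150 = -164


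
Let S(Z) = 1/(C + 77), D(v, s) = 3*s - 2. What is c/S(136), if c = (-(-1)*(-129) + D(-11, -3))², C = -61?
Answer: 313600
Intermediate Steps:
D(v, s) = -2 + 3*s
c = 19600 (c = (-(-1)*(-129) + (-2 + 3*(-3)))² = (-1*129 + (-2 - 9))² = (-129 - 11)² = (-140)² = 19600)
S(Z) = 1/16 (S(Z) = 1/(-61 + 77) = 1/16)
c/S(136) = 19600/(1/16) = 19600*16 = 313600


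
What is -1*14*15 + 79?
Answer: -131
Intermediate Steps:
-1*14*15 + 79 = -14*15 + 79 = -210 + 79 = -131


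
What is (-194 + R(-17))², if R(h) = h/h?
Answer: 37249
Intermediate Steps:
R(h) = 1
(-194 + R(-17))² = (-194 + 1)² = (-193)² = 37249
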